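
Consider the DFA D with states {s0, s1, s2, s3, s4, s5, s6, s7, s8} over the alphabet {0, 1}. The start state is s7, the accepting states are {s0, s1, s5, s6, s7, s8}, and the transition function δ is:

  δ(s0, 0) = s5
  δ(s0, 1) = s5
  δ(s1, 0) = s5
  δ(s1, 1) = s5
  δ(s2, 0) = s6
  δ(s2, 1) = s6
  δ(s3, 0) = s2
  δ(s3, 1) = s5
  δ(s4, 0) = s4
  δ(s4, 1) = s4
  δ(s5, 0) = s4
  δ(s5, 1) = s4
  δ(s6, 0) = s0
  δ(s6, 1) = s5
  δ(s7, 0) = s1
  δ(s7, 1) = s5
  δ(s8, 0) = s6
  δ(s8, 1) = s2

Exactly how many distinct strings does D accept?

5

The useful subgraph on states {s1, s5, s7} is acyclic, so L(D) is finite; the longest accepting path visits 3 useful states, giving maximum string length 2.
Counting accepting paths from s7 by length: 1 of length 0, 2 of length 1, 2 of length 2. Total 5.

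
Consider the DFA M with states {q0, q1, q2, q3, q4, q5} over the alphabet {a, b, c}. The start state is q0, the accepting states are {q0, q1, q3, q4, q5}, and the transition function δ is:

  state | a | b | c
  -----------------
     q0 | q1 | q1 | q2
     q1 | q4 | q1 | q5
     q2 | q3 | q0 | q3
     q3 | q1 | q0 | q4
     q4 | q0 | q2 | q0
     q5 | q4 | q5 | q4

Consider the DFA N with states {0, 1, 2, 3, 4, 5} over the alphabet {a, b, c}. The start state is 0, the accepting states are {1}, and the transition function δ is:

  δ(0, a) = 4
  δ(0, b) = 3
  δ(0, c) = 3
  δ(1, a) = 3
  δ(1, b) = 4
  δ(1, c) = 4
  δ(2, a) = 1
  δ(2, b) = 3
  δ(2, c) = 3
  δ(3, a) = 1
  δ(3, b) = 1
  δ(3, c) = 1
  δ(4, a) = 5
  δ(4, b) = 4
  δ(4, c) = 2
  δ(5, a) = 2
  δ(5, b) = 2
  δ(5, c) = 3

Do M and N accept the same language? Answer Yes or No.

The empty string ε is accepted by M but rejected by N.
So L(M) ≠ L(N).

No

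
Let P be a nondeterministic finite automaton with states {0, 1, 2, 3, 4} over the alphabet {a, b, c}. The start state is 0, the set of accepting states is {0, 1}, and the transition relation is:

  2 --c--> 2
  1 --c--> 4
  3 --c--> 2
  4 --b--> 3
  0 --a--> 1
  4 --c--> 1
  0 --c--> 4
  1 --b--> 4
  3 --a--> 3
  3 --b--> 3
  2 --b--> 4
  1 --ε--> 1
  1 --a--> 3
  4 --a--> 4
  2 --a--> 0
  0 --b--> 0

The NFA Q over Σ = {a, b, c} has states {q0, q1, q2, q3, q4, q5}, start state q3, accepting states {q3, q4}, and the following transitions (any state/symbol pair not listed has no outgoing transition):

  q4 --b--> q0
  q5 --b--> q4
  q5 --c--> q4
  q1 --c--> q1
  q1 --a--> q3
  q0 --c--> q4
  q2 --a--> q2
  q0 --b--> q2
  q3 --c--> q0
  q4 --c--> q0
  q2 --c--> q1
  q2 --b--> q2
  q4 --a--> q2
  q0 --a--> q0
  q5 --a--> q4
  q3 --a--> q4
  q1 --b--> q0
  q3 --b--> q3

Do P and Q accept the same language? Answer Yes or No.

Yes

Exploring the product automaton P × Q from the start pair (0, q3), following both machines on each input symbol, reaches 5 state pairs: (0, q3), (1, q4), (4, q0), (3, q2), (2, q1).
P accepts in {0, 1} and Q accepts in {q3, q4}. In every reachable pair the two components are either both accepting — (0, q3), (1, q4) — or both non-accepting, so no string is accepted by exactly one of the machines: L(P) \ L(Q) and L(Q) \ L(P) are both empty.
Hence every string is accepted by P iff it is accepted by Q, and the two languages coincide.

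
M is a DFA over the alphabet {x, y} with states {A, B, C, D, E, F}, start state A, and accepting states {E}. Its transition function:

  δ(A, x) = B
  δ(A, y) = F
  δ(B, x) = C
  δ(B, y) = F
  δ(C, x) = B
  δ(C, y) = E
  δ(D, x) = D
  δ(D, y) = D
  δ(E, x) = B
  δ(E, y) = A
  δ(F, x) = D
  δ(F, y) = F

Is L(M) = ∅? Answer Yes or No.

The string xxy is accepted: the run A → B → C → E ends in the accepting state E.
Since at least one string is accepted, L(M) is not empty.

No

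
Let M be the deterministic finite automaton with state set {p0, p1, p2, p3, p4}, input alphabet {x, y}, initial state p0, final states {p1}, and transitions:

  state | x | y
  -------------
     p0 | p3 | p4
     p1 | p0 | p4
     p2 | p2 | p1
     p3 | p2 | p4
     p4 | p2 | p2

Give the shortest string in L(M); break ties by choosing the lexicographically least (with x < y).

A breadth-first search from p0 reaches an accepting state first via the path p0 → p3 → p2 → p1 on input xxy.
No string of length < 3 is accepted (BFS exhausts all shorter strings without reaching an accepting state), and xxy is the lexicographically least accepting string of length 3.

xxy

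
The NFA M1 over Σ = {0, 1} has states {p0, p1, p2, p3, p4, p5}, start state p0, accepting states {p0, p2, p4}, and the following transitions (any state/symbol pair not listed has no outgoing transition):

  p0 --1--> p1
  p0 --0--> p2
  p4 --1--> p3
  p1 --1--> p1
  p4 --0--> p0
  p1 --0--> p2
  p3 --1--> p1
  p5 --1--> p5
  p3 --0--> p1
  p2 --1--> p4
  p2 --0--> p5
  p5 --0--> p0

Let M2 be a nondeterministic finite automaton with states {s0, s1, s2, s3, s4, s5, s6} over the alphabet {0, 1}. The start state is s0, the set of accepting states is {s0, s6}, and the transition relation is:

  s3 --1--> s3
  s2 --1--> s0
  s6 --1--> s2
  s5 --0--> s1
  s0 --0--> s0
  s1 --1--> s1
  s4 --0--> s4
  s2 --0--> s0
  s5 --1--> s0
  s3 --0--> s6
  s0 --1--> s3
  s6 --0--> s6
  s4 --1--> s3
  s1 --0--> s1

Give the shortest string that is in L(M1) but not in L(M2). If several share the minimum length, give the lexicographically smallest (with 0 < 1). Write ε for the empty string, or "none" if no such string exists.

01

The string 01 is accepted by M1 but not by M2.
No shorter string lies in the difference, and 01 is the lexicographically first length-2 string in L(M1) \ L(M2).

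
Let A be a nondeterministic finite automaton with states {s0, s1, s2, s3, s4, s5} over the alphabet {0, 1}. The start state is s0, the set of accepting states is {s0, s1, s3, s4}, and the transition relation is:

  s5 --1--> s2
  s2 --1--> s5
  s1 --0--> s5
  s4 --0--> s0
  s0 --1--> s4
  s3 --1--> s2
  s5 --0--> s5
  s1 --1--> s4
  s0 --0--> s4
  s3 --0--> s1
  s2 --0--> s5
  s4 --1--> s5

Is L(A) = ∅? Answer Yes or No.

No

The empty string ε is accepted: the run s0 ends in the accepting state s0.
Since at least one string is accepted, L(A) is not empty.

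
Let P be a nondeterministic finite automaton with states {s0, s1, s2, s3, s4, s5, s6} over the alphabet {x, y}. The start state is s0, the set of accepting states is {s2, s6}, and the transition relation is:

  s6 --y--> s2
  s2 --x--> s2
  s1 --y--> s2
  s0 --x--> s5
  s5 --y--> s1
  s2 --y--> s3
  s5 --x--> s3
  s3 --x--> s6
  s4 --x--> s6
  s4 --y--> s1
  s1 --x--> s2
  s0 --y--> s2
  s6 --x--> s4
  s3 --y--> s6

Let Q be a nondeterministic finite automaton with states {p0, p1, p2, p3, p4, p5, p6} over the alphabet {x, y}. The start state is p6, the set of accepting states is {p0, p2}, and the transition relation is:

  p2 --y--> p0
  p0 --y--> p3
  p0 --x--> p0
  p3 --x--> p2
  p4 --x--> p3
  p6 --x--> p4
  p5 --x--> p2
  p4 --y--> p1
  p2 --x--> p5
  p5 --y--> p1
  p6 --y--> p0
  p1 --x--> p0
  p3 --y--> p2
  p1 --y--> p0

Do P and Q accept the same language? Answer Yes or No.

Exploring the product automaton P × Q from the start pair (s0, p6), following both machines on each input symbol, reaches 7 state pairs: (s0, p6), (s5, p4), (s2, p0), (s3, p3), (s1, p1), (s6, p2), (s4, p5).
P accepts in {s2, s6} and Q accepts in {p0, p2}. In every reachable pair the two components are either both accepting — (s2, p0), (s6, p2) — or both non-accepting, so no string is accepted by exactly one of the machines: L(P) \ L(Q) and L(Q) \ L(P) are both empty.
Hence every string is accepted by P iff it is accepted by Q, and the two languages coincide.

Yes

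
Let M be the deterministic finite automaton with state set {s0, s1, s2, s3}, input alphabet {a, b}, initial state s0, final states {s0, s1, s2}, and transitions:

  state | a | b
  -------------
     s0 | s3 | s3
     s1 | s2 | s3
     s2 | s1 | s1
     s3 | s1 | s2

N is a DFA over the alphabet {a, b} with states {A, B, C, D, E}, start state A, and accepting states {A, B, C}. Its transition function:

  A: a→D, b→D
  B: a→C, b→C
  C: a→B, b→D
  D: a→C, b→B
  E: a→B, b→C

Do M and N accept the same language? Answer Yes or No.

Exploring the product automaton M × N from the start pair (s0, A), following both machines on each input symbol, reaches 4 state pairs: (s0, A), (s3, D), (s1, C), (s2, B).
M accepts in {s0, s1, s2} and N accepts in {A, B, C}. In every reachable pair the two components are either both accepting — (s0, A), (s1, C), (s2, B) — or both non-accepting, so no string is accepted by exactly one of the machines: L(M) \ L(N) and L(N) \ L(M) are both empty.
Hence every string is accepted by M iff it is accepted by N, and the two languages coincide.

Yes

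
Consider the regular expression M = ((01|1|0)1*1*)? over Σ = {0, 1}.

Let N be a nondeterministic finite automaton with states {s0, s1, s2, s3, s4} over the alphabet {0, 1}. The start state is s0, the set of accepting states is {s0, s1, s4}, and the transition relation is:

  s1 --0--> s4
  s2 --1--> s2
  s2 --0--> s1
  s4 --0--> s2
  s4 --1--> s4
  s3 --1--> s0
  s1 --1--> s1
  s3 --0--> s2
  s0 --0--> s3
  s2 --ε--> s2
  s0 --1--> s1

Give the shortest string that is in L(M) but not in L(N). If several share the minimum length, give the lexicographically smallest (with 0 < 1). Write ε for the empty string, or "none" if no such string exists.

The string 0 is accepted by M but not by N.
No shorter string lies in the difference, and 0 is the lexicographically first length-1 string in L(M) \ L(N).

0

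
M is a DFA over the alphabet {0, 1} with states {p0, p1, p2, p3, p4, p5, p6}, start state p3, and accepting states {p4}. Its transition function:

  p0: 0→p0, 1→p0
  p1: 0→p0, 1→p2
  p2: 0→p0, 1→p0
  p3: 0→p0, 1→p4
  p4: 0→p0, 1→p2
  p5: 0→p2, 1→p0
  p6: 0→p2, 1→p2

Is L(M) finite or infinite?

The useful states (reachable from p3 and able to reach an accepting state) are {p3, p4}.
Restricted to these states the transition graph has no cycle, so every accepting path has bounded length and L is finite.

finite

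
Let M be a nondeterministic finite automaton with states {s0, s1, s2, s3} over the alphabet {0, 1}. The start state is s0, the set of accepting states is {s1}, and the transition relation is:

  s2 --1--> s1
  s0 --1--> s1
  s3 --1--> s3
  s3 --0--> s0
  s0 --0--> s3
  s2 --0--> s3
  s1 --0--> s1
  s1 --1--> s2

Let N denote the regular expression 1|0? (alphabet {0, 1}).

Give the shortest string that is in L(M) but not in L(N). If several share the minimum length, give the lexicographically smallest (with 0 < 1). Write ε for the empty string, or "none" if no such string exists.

10

The string 10 is accepted by M but not by N.
No shorter string lies in the difference, and 10 is the lexicographically first length-2 string in L(M) \ L(N).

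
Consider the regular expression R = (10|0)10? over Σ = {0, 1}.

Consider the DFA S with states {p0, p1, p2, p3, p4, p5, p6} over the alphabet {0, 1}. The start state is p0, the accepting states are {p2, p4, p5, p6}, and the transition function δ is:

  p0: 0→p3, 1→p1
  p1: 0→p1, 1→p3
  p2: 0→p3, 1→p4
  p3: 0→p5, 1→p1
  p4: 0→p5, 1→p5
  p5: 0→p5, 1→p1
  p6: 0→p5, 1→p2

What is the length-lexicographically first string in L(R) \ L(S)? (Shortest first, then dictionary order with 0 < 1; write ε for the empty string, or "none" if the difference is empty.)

01

The string 01 is accepted by R but not by S.
No shorter string lies in the difference, and 01 is the lexicographically first length-2 string in L(R) \ L(S).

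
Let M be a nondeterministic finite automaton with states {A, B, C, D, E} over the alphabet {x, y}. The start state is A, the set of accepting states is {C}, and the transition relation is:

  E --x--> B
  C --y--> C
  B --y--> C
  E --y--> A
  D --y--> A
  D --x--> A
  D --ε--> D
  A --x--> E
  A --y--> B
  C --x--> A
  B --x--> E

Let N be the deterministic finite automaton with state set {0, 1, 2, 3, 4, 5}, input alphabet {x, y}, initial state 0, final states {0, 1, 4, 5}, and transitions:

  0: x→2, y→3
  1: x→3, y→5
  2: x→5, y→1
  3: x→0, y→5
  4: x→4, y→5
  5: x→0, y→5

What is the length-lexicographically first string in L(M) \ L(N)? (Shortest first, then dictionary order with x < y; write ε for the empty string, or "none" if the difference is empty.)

The string xyxxy is accepted by M but not by N.
No shorter string lies in the difference, and xyxxy is the lexicographically first length-5 string in L(M) \ L(N).

xyxxy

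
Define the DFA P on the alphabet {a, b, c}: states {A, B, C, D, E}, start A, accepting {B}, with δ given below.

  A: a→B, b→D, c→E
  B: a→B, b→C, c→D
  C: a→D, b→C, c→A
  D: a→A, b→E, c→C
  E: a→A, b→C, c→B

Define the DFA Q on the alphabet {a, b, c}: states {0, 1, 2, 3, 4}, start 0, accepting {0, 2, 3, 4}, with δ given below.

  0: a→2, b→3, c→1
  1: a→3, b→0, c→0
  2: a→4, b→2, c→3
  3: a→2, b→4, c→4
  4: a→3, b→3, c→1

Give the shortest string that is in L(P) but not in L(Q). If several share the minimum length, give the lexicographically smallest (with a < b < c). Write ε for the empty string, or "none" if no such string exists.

The string bbc is accepted by P but not by Q.
No shorter string lies in the difference, and bbc is the lexicographically first length-3 string in L(P) \ L(Q).

bbc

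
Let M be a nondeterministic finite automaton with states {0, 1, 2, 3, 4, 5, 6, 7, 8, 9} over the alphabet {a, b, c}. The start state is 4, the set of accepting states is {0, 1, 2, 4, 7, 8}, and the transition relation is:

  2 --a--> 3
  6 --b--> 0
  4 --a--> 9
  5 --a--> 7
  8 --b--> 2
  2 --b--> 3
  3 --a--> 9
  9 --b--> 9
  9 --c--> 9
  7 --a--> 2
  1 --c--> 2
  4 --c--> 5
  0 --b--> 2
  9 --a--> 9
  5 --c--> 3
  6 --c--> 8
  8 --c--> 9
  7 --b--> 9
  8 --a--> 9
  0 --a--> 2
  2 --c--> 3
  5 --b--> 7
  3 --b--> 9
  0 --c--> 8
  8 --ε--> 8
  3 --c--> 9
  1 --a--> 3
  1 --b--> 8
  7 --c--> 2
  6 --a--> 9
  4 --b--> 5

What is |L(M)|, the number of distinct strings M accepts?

13

The useful subgraph on states {2, 4, 5, 7} is acyclic, so L(M) is finite; the longest accepting path visits 4 useful states, giving maximum string length 3.
Counting accepting paths from 4 by length: 1 of length 0, 4 of length 2, 8 of length 3. Total 13.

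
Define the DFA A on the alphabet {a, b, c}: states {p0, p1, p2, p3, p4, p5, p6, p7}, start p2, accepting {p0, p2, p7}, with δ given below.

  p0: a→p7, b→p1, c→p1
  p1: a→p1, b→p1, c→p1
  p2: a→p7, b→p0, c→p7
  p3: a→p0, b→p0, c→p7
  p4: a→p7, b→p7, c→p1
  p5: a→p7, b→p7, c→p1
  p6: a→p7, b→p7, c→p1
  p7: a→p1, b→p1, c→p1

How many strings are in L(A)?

The useful subgraph on states {p0, p2, p7} is acyclic, so L(A) is finite; the longest accepting path visits 3 useful states, giving maximum string length 2.
Counting accepting paths from p2 by length: 1 of length 0, 3 of length 1, 1 of length 2. Total 5.

5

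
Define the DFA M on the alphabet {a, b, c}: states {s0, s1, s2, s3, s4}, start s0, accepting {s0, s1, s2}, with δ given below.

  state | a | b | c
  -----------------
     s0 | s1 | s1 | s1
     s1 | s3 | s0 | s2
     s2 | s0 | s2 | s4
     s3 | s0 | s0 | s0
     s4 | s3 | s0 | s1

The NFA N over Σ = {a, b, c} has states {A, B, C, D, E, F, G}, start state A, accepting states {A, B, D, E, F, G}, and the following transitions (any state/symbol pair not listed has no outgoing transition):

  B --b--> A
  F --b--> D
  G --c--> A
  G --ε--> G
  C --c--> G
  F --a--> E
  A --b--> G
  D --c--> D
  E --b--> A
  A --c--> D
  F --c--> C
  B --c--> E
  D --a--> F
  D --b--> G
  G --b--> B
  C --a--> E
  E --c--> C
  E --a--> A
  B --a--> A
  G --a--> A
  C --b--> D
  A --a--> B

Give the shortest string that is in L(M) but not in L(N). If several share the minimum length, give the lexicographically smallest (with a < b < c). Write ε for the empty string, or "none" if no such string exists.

cac

The string cac is accepted by M but not by N.
No shorter string lies in the difference, and cac is the lexicographically first length-3 string in L(M) \ L(N).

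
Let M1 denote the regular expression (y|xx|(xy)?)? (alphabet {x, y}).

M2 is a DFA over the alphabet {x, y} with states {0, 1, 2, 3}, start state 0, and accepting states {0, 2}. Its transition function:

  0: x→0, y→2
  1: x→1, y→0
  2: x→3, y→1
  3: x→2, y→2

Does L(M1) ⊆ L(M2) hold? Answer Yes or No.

Yes

Converting the expression M1 to a DFA (subset construction, then merging equivalent states) gives the minimal DFA with states {r0, r1, r2, r3}, start state r0, accepting states {r0, r2} and transitions r0: x→r1, y→r2; r1: x→r2, y→r2; r2: x→r3, y→r3; r3: x→r3, y→r3.
Exploring the product automaton M1 × M2 from the start pair (r0, 0), following both machines on each input symbol, reaches 8 state pairs: (r0, 0), (r1, 0), (r2, 2), (r2, 0), (r3, 3), (r3, 1), (r3, 0), (r3, 2).
M1 accepts in {r0, r2} and M2 accepts in {0, 2}. The reachable pairs whose M1-component is accepting are (r0, 0), (r2, 2), (r2, 0); in each of them the M2-component is accepting too, so the product for L(M1) \ L(M2) (M1-component accepting, M2-component rejecting) has no reachable accepting pair and the difference is empty.
Hence every string in L(M1) is also in L(M2).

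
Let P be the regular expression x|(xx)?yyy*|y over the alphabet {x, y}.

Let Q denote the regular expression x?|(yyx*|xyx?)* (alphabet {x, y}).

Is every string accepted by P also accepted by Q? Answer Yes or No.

The string y is in L(P) but not in L(Q).
So L(P) ⊄ L(Q).

No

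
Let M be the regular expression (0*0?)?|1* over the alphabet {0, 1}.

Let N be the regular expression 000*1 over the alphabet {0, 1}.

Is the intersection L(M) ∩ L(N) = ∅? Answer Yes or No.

Converting the expression M to a DFA (subset construction, then merging equivalent states) gives the minimal DFA with states {m0, m1, m2, m3}, start state m0, accepting states {m0, m1, m2} and transitions m0: 0→m1, 1→m2; m1: 0→m1, 1→m3; m2: 0→m3, 1→m2; m3: 0→m3, 1→m3.
Converting the expression N to a DFA (subset construction, then merging equivalent states) gives the minimal DFA with states {n0, n1, n2, n3, n4}, start state n0, accepting states {n4} and transitions n0: 0→n1, 1→n2; n1: 0→n3, 1→n2; n2: 0→n2, 1→n2; n3: 0→n3, 1→n4; n4: 0→n2, 1→n2.
Exploring the product automaton M × N from the start pair (m0, n0), following both machines on each input symbol, reaches 6 state pairs: (m0, n0), (m1, n1), (m2, n2), (m1, n3), (m3, n2), (m3, n4).
M accepts in {m0, m1, m2} and N accepts in {n4}; no reachable pair has both components accepting, so no string drives both machines to acceptance simultaneously and L(M) ∩ L(N) = ∅.
So no string is accepted by both, and the intersection is empty.

Yes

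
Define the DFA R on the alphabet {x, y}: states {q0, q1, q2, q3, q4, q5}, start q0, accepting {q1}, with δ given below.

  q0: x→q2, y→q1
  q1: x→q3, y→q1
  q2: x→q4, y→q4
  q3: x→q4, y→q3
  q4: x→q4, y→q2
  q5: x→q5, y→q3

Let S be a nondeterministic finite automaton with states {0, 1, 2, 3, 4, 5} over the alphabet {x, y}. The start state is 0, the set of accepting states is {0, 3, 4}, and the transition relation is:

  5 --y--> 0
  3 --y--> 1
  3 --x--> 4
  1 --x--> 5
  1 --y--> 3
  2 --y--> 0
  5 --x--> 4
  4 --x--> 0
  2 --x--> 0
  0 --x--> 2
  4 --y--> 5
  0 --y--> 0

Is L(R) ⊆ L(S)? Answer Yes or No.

Yes

Exploring the product automaton R × S from the start pair (q0, 0), following both machines on each input symbol, reaches 8 state pairs: (q0, 0), (q2, 2), (q1, 0), (q4, 0), (q3, 2), (q4, 2), (q2, 0), (q3, 0).
R accepts in {q1} and S accepts in {0, 3, 4}. The reachable pairs whose R-component is accepting are (q1, 0); in each of them the S-component is accepting too, so the product for L(R) \ L(S) (R-component accepting, S-component rejecting) has no reachable accepting pair and the difference is empty.
Hence every string in L(R) is also in L(S).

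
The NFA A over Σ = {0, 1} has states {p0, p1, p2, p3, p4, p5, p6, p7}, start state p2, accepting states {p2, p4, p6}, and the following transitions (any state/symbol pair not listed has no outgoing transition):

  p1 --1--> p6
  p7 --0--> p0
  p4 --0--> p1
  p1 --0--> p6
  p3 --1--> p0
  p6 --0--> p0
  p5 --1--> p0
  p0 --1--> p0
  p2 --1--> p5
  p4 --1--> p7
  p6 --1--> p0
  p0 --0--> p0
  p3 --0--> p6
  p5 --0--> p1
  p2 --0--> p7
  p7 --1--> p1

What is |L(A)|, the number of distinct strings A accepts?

The useful subgraph on states {p1, p2, p5, p6, p7} is acyclic, so L(A) is finite; the longest accepting path visits 4 useful states, giving maximum string length 3.
Counting accepting paths from p2 by length: 1 of length 0, 4 of length 3. Total 5.

5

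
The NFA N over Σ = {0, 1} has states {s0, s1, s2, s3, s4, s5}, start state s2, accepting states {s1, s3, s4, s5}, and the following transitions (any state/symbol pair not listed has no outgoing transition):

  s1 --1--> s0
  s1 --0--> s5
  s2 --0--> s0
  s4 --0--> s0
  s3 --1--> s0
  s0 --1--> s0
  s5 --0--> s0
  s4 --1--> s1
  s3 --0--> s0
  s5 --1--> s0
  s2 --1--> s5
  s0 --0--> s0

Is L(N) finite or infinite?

The useful states (reachable from s2 and able to reach an accepting state) are {s2, s5}.
Restricted to these states the transition graph has no cycle, so every accepting path has bounded length and L is finite.

finite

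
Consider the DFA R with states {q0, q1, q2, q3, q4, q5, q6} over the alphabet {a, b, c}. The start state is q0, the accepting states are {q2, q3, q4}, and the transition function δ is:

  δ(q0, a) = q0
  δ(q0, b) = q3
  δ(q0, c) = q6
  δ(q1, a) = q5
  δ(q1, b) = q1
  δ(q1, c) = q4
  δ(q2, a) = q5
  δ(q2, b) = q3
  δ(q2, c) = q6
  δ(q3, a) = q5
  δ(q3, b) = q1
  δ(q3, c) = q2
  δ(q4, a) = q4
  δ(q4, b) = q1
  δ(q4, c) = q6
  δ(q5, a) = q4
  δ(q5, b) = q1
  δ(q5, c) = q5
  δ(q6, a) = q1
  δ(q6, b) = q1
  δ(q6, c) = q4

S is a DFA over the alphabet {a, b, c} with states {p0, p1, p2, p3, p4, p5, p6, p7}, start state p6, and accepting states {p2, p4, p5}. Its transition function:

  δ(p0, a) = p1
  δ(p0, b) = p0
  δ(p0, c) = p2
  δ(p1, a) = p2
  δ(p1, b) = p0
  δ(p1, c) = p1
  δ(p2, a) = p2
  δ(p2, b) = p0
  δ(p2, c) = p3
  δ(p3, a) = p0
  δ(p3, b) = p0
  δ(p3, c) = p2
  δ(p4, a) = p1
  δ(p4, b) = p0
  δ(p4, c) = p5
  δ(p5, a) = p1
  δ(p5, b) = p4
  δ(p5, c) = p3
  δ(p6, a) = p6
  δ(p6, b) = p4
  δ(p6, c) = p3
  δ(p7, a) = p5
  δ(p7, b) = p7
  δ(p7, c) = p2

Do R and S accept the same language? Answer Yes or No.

Exploring the product automaton R × S from the start pair (q0, p6), following both machines on each input symbol, reaches 7 state pairs: (q0, p6), (q3, p4), (q6, p3), (q5, p1), (q1, p0), (q2, p5), (q4, p2).
R accepts in {q2, q3, q4} and S accepts in {p2, p4, p5}. In every reachable pair the two components are either both accepting — (q3, p4), (q2, p5), (q4, p2) — or both non-accepting, so no string is accepted by exactly one of the machines: L(R) \ L(S) and L(S) \ L(R) are both empty.
Hence every string is accepted by R iff it is accepted by S, and the two languages coincide.

Yes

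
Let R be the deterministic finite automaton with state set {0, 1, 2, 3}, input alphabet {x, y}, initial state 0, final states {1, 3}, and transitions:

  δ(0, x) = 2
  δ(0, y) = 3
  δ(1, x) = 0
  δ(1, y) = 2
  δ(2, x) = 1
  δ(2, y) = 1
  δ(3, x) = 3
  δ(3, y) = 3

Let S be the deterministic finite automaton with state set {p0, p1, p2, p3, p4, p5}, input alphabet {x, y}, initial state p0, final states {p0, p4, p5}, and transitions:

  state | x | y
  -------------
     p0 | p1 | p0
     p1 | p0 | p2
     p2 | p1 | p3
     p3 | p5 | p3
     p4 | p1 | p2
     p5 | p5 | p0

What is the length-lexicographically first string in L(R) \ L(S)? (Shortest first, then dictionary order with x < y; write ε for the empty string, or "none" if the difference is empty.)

The string xy is accepted by R but not by S.
No shorter string lies in the difference, and xy is the lexicographically first length-2 string in L(R) \ L(S).

xy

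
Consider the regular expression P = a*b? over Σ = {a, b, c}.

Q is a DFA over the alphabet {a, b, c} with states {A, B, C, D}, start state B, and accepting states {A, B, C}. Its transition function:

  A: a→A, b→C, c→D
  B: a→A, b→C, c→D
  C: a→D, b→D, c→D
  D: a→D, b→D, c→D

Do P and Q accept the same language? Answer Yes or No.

Yes

Converting the expression P to a DFA (subset construction, then merging equivalent states) gives the minimal DFA with states {p0, p1, p2}, start state p0, accepting states {p0, p1} and transitions p0: a→p0, b→p1, c→p2; p1: a→p2, b→p2, c→p2; p2: a→p2, b→p2, c→p2.
Exploring the product automaton P × Q from the start pair (p0, B), following both machines on each input symbol, reaches 4 state pairs: (p0, B), (p0, A), (p1, C), (p2, D).
P accepts in {p0, p1} and Q accepts in {A, B, C}. In every reachable pair the two components are either both accepting — (p0, B), (p0, A), (p1, C) — or both non-accepting, so no string is accepted by exactly one of the machines: L(P) \ L(Q) and L(Q) \ L(P) are both empty.
Hence every string is accepted by P iff it is accepted by Q, and the two languages coincide.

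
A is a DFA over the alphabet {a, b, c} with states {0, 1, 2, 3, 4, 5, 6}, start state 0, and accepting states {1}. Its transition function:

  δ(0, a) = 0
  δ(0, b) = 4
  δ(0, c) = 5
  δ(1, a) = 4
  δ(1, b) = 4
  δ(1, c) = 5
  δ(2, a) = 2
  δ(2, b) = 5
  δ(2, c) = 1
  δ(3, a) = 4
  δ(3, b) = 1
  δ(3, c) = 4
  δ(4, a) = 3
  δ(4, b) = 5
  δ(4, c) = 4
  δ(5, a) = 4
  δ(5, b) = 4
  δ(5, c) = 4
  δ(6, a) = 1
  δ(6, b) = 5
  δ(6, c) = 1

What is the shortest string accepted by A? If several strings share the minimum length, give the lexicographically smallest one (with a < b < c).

A breadth-first search from 0 reaches an accepting state first via the path 0 → 4 → 3 → 1 on input bab.
No string of length < 3 is accepted (BFS exhausts all shorter strings without reaching an accepting state), and bab is the lexicographically least accepting string of length 3.

bab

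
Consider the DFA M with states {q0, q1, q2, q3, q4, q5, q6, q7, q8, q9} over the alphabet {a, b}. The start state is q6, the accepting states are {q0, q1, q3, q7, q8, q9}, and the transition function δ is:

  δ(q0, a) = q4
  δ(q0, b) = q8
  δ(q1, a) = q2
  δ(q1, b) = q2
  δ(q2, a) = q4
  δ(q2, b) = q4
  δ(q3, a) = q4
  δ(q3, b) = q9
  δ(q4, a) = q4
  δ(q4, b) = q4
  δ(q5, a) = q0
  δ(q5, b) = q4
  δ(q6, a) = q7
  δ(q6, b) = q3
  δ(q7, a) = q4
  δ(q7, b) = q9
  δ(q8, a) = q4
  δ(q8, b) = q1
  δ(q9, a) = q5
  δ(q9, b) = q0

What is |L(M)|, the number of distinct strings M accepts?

The useful subgraph on states {q0, q1, q3, q5, q6, q7, q8, q9} is acyclic, so L(M) is finite; the longest accepting path visits 7 useful states, giving maximum string length 6.
Counting accepting paths from q6 by length: 2 of length 1, 2 of length 2, 2 of length 3, 4 of length 4, 4 of length 5, 2 of length 6. Total 16.

16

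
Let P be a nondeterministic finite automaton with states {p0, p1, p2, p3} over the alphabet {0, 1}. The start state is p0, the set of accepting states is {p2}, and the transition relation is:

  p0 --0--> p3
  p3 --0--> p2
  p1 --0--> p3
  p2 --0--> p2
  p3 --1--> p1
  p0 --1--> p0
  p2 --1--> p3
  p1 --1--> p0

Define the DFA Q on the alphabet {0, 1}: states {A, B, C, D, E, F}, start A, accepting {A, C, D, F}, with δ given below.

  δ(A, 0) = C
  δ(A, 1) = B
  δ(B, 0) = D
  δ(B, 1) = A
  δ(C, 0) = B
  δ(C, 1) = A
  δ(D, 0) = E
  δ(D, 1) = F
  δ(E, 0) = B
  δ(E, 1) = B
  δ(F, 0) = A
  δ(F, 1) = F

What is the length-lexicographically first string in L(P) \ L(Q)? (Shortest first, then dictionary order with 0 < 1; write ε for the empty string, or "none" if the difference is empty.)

00

The string 00 is accepted by P but not by Q.
No shorter string lies in the difference, and 00 is the lexicographically first length-2 string in L(P) \ L(Q).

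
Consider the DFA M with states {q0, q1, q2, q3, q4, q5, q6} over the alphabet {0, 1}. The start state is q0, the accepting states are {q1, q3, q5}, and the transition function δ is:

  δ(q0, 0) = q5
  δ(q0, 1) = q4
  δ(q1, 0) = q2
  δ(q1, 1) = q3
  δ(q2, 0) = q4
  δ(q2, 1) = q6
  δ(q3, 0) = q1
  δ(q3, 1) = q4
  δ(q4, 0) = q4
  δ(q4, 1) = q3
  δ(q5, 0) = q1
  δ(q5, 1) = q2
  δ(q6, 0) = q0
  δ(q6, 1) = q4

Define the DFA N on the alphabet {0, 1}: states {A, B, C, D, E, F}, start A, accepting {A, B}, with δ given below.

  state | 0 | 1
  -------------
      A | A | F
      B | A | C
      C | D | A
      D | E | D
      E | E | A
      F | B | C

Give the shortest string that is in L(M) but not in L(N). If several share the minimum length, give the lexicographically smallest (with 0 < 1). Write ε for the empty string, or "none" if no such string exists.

11

The string 11 is accepted by M but not by N.
No shorter string lies in the difference, and 11 is the lexicographically first length-2 string in L(M) \ L(N).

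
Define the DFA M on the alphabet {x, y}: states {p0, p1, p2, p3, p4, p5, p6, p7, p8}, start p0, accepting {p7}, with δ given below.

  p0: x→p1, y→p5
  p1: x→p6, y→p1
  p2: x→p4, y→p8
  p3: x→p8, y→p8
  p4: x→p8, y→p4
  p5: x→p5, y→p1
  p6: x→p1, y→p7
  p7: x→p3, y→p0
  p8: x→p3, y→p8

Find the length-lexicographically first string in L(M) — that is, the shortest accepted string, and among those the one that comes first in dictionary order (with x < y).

xxy

A breadth-first search from p0 reaches an accepting state first via the path p0 → p1 → p6 → p7 on input xxy.
No string of length < 3 is accepted (BFS exhausts all shorter strings without reaching an accepting state), and xxy is the lexicographically least accepting string of length 3.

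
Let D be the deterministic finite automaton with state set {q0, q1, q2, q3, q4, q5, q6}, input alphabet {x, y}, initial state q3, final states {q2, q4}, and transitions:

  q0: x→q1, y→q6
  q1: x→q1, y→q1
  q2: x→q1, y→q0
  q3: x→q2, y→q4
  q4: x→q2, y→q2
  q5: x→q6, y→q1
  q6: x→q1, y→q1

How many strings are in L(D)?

4

The useful subgraph on states {q2, q3, q4} is acyclic, so L(D) is finite; the longest accepting path visits 3 useful states, giving maximum string length 2.
Counting accepting paths from q3 by length: 2 of length 1, 2 of length 2. Total 4.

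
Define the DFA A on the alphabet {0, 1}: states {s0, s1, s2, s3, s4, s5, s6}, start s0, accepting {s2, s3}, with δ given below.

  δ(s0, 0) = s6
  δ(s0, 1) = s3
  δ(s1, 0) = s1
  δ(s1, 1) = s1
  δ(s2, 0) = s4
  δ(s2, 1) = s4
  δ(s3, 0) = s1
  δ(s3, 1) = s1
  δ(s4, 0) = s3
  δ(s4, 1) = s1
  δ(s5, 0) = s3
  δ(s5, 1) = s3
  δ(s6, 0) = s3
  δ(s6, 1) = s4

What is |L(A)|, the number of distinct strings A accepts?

3

The useful subgraph on states {s0, s3, s4, s6} is acyclic, so L(A) is finite; the longest accepting path visits 4 useful states, giving maximum string length 3.
Counting accepting paths from s0 by length: 1 of length 1, 1 of length 2, 1 of length 3. Total 3.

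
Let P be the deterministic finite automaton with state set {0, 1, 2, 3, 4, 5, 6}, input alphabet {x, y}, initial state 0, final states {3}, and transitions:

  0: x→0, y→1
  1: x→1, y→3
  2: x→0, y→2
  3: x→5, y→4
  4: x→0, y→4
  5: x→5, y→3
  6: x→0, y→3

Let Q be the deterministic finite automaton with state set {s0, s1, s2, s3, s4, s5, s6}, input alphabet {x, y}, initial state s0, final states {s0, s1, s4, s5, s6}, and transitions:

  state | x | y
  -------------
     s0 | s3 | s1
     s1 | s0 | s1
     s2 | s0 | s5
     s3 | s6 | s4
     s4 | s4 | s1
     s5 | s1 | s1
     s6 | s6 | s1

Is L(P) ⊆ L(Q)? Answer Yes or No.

Yes

Exploring the product automaton P × Q from the start pair (0, s0), following both machines on each input symbol, reaches 15 state pairs: (0, s0), (0, s3), (1, s1), (0, s6), (1, s4), (1, s0), (3, s1), (1, s3), (5, s0), (4, s1), (1, s6), (3, s4), (5, s3), (5, s4), (5, s6).
P accepts in {3} and Q accepts in {s0, s1, s4, s5, s6}. The reachable pairs whose P-component is accepting are (3, s1), (3, s4); in each of them the Q-component is accepting too, so the product for L(P) \ L(Q) (P-component accepting, Q-component rejecting) has no reachable accepting pair and the difference is empty.
Hence every string in L(P) is also in L(Q).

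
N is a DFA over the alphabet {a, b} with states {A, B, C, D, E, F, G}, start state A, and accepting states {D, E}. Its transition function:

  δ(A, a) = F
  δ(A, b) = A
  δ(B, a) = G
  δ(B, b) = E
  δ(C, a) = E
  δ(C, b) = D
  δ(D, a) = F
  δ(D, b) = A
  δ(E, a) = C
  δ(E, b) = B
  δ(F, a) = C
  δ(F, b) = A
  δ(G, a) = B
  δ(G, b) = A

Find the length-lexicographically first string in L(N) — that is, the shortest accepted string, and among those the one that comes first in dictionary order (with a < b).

aaa

A breadth-first search from A reaches an accepting state first via the path A → F → C → E on input aaa.
No string of length < 3 is accepted (BFS exhausts all shorter strings without reaching an accepting state), and aaa is the lexicographically least accepting string of length 3.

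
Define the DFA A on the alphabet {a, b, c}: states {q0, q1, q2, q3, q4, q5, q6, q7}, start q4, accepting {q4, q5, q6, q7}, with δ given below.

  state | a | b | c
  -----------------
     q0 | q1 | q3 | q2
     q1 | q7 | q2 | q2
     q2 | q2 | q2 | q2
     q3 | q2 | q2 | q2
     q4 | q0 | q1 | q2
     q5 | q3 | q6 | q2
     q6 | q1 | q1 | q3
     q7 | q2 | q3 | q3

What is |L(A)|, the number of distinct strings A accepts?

The useful subgraph on states {q0, q1, q4, q7} is acyclic, so L(A) is finite; the longest accepting path visits 4 useful states, giving maximum string length 3.
Counting accepting paths from q4 by length: 1 of length 0, 1 of length 2, 1 of length 3. Total 3.

3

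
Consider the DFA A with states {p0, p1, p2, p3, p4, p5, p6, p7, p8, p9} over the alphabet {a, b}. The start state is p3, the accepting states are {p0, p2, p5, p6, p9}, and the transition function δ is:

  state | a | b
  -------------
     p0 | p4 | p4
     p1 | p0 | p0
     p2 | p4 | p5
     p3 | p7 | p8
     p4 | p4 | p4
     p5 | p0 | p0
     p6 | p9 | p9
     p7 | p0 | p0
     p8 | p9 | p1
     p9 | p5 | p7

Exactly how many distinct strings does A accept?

10

The useful subgraph on states {p0, p1, p3, p5, p7, p8, p9} is acyclic, so L(A) is finite; the longest accepting path visits 5 useful states, giving maximum string length 4.
Counting accepting paths from p3 by length: 3 of length 2, 3 of length 3, 4 of length 4. Total 10.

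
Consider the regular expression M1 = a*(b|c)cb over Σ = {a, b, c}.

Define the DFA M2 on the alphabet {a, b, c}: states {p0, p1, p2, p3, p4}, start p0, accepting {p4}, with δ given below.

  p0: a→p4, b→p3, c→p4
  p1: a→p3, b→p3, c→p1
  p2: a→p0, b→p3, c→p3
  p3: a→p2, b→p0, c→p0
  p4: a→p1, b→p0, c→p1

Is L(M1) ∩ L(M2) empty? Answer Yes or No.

Yes

Converting the expression M1 to a DFA (subset construction, then merging equivalent states) gives the minimal DFA with states {r0, r1, r2, r3, r4}, start state r0, accepting states {r4} and transitions r0: a→r0, b→r1, c→r1; r1: a→r2, b→r2, c→r3; r2: a→r2, b→r2, c→r2; r3: a→r2, b→r4, c→r2; r4: a→r2, b→r2, c→r2.
Exploring the product automaton M1 × M2 from the start pair (r0, p0), following both machines on each input symbol, reaches 19 state pairs: (r0, p0), (r0, p4), (r1, p3), (r1, p4), (r0, p1), (r1, p0), (r1, p1), (r2, p2), (r2, p0), (r3, p0), (r2, p1), (r3, p1), (r0, p3), (r2, p4), (r2, p3), (r3, p4), (r4, p3), (r0, p2), (r4, p0).
M1 accepts in {r4} and M2 accepts in {p4}; no reachable pair has both components accepting, so no string drives both machines to acceptance simultaneously and L(M1) ∩ L(M2) = ∅.
So no string is accepted by both, and the intersection is empty.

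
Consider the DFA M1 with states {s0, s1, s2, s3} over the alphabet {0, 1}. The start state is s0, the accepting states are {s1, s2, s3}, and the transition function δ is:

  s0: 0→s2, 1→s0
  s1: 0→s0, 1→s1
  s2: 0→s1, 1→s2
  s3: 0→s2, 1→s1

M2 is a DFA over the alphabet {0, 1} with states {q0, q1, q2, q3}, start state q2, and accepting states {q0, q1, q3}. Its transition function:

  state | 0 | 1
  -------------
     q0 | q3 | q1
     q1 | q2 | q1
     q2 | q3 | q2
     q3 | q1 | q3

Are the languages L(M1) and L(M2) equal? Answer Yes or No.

Exploring the product automaton M1 × M2 from the start pair (s0, q2), following both machines on each input symbol, reaches 3 state pairs: (s0, q2), (s2, q3), (s1, q1).
M1 accepts in {s1, s2, s3} and M2 accepts in {q0, q1, q3}. In every reachable pair the two components are either both accepting — (s2, q3), (s1, q1) — or both non-accepting, so no string is accepted by exactly one of the machines: L(M1) \ L(M2) and L(M2) \ L(M1) are both empty.
Hence every string is accepted by M1 iff it is accepted by M2, and the two languages coincide.

Yes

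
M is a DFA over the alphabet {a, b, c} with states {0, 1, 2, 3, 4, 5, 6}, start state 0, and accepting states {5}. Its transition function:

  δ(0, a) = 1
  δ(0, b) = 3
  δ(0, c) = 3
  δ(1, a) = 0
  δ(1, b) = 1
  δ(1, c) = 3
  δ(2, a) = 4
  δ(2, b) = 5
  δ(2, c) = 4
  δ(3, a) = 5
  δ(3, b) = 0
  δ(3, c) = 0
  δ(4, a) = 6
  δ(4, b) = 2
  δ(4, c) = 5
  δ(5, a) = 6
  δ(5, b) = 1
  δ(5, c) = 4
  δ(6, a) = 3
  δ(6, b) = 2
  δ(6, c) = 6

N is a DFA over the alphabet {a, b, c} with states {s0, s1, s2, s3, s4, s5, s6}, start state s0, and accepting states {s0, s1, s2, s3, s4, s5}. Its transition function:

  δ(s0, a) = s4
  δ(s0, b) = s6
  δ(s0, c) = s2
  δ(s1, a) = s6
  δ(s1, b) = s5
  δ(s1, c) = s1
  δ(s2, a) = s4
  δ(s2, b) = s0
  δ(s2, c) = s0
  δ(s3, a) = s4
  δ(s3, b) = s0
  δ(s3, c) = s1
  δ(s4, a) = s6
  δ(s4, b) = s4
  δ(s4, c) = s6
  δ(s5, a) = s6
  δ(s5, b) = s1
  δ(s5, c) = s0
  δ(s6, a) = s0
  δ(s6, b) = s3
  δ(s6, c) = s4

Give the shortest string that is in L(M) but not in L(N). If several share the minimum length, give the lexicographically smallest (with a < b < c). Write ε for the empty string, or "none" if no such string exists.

The string aaca is accepted by M but not by N.
No shorter string lies in the difference, and aaca is the lexicographically first length-4 string in L(M) \ L(N).

aaca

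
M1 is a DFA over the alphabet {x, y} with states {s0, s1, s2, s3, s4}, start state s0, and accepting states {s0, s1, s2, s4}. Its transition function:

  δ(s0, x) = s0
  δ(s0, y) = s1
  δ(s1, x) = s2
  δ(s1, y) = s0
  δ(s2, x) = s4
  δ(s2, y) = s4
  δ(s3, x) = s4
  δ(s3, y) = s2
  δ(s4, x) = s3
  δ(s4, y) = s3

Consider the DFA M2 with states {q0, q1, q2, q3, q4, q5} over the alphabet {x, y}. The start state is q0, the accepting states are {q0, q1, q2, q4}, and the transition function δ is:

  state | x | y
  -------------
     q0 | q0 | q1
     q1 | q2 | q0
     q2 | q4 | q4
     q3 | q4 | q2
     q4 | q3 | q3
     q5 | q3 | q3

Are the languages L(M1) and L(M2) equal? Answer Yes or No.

Exploring the product automaton M1 × M2 from the start pair (s0, q0), following both machines on each input symbol, reaches 5 state pairs: (s0, q0), (s1, q1), (s2, q2), (s4, q4), (s3, q3).
M1 accepts in {s0, s1, s2, s4} and M2 accepts in {q0, q1, q2, q4}. In every reachable pair the two components are either both accepting — (s0, q0), (s1, q1), (s2, q2), (s4, q4) — or both non-accepting, so no string is accepted by exactly one of the machines: L(M1) \ L(M2) and L(M2) \ L(M1) are both empty.
Hence every string is accepted by M1 iff it is accepted by M2, and the two languages coincide.

Yes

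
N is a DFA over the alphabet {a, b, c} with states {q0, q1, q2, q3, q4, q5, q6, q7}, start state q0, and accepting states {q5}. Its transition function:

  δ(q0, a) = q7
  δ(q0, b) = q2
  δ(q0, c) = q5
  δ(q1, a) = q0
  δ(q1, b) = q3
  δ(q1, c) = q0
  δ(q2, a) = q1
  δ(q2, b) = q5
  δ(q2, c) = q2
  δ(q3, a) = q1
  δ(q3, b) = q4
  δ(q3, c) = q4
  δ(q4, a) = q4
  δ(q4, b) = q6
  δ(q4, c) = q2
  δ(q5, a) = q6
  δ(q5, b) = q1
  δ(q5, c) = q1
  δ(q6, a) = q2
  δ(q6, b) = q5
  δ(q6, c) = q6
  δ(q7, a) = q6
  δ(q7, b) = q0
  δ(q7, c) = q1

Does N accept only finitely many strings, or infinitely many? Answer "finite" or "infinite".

infinite

State q0 is reachable from the start and can reach an accepting state, and it lies on the cycle q0 → q2 → q1 → q0.
Traversing that cycle any number of times yields accepted strings of unbounded length, so the language is infinite.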